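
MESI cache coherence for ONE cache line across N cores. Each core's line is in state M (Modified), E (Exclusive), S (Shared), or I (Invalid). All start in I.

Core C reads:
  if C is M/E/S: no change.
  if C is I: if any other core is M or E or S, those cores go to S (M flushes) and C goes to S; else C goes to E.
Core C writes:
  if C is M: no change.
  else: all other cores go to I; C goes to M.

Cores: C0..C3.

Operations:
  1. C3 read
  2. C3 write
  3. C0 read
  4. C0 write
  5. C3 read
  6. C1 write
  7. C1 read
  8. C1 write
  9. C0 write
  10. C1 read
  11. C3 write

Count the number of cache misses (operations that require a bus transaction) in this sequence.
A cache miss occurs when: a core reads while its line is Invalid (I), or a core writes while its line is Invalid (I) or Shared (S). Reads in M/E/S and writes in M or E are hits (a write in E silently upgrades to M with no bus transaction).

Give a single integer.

Op 1: C3 read [C3 read from I: no other sharers -> C3=E (exclusive)] -> [I,I,I,E] [MISS #1: read from I]
Op 2: C3 write [C3 write: invalidate none -> C3=M] -> [I,I,I,M] [hit: write from E is a silent E->M upgrade, no bus transaction]
Op 3: C0 read [C0 read from I: others=['C3=M'] -> C0=S, others downsized to S] -> [S,I,I,S] [MISS #2: read from I]
Op 4: C0 write [C0 write: invalidate ['C3=S'] -> C0=M] -> [M,I,I,I] [MISS #3: write from S]
Op 5: C3 read [C3 read from I: others=['C0=M'] -> C3=S, others downsized to S] -> [S,I,I,S] [MISS #4: read from I]
Op 6: C1 write [C1 write: invalidate ['C0=S', 'C3=S'] -> C1=M] -> [I,M,I,I] [MISS #5: write from I]
Op 7: C1 read [C1 read: already in M, no change] -> [I,M,I,I] [hit: read from M]
Op 8: C1 write [C1 write: already M (modified), no change] -> [I,M,I,I] [hit: write from M]
Op 9: C0 write [C0 write: invalidate ['C1=M'] -> C0=M] -> [M,I,I,I] [MISS #6: write from I]
Op 10: C1 read [C1 read from I: others=['C0=M'] -> C1=S, others downsized to S] -> [S,S,I,I] [MISS #7: read from I]
Op 11: C3 write [C3 write: invalidate ['C0=S', 'C1=S'] -> C3=M] -> [I,I,I,M] [MISS #8: write from I]

Answer: 8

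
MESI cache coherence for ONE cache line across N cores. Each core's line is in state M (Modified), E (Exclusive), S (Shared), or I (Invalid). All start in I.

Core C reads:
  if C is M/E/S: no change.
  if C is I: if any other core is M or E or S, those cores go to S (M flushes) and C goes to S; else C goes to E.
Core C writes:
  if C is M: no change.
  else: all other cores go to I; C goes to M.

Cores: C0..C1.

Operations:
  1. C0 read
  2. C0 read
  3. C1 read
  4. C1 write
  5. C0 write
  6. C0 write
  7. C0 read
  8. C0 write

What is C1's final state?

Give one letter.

Op 1: C0 read [C0 read from I: no other sharers -> C0=E (exclusive)] -> [E,I]
Op 2: C0 read [C0 read: already in E, no change] -> [E,I]
Op 3: C1 read [C1 read from I: others=['C0=E'] -> C1=S, others downsized to S] -> [S,S]
Op 4: C1 write [C1 write: invalidate ['C0=S'] -> C1=M] -> [I,M]
Op 5: C0 write [C0 write: invalidate ['C1=M'] -> C0=M] -> [M,I]
Op 6: C0 write [C0 write: already M (modified), no change] -> [M,I]
Op 7: C0 read [C0 read: already in M, no change] -> [M,I]
Op 8: C0 write [C0 write: already M (modified), no change] -> [M,I]

Answer: I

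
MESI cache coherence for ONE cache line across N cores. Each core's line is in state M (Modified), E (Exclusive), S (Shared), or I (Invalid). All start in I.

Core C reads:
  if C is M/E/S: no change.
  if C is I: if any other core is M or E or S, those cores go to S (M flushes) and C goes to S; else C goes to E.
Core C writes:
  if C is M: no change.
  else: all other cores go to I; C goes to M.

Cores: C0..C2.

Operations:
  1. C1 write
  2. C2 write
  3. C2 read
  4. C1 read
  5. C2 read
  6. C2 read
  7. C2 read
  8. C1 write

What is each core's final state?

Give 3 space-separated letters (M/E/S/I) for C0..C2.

Answer: I M I

Derivation:
Op 1: C1 write [C1 write: invalidate none -> C1=M] -> [I,M,I]
Op 2: C2 write [C2 write: invalidate ['C1=M'] -> C2=M] -> [I,I,M]
Op 3: C2 read [C2 read: already in M, no change] -> [I,I,M]
Op 4: C1 read [C1 read from I: others=['C2=M'] -> C1=S, others downsized to S] -> [I,S,S]
Op 5: C2 read [C2 read: already in S, no change] -> [I,S,S]
Op 6: C2 read [C2 read: already in S, no change] -> [I,S,S]
Op 7: C2 read [C2 read: already in S, no change] -> [I,S,S]
Op 8: C1 write [C1 write: invalidate ['C2=S'] -> C1=M] -> [I,M,I]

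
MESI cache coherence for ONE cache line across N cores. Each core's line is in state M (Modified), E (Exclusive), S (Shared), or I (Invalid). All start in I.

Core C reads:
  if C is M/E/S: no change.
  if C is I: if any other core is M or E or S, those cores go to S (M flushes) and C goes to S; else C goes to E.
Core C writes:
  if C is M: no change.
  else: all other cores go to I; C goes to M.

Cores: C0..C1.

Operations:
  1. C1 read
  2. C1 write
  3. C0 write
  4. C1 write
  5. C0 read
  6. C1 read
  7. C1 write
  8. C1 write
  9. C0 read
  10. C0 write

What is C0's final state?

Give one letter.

Op 1: C1 read [C1 read from I: no other sharers -> C1=E (exclusive)] -> [I,E]
Op 2: C1 write [C1 write: invalidate none -> C1=M] -> [I,M]
Op 3: C0 write [C0 write: invalidate ['C1=M'] -> C0=M] -> [M,I]
Op 4: C1 write [C1 write: invalidate ['C0=M'] -> C1=M] -> [I,M]
Op 5: C0 read [C0 read from I: others=['C1=M'] -> C0=S, others downsized to S] -> [S,S]
Op 6: C1 read [C1 read: already in S, no change] -> [S,S]
Op 7: C1 write [C1 write: invalidate ['C0=S'] -> C1=M] -> [I,M]
Op 8: C1 write [C1 write: already M (modified), no change] -> [I,M]
Op 9: C0 read [C0 read from I: others=['C1=M'] -> C0=S, others downsized to S] -> [S,S]
Op 10: C0 write [C0 write: invalidate ['C1=S'] -> C0=M] -> [M,I]

Answer: M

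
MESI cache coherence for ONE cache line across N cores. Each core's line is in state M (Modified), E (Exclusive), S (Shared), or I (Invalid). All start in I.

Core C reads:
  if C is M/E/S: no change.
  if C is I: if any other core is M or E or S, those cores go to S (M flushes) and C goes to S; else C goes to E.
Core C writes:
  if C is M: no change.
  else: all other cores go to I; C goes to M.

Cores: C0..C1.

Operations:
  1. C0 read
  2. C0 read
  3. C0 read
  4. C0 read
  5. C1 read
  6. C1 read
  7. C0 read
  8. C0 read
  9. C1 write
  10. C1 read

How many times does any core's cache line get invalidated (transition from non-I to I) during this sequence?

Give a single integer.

Answer: 1

Derivation:
Op 1: C0 read [C0 read from I: no other sharers -> C0=E (exclusive)] -> [E,I] (invalidations this op: 0; running total: 0)
Op 2: C0 read [C0 read: already in E, no change] -> [E,I] (invalidations this op: 0; running total: 0)
Op 3: C0 read [C0 read: already in E, no change] -> [E,I] (invalidations this op: 0; running total: 0)
Op 4: C0 read [C0 read: already in E, no change] -> [E,I] (invalidations this op: 0; running total: 0)
Op 5: C1 read [C1 read from I: others=['C0=E'] -> C1=S, others downsized to S] -> [S,S] (invalidations this op: 0; running total: 0)
Op 6: C1 read [C1 read: already in S, no change] -> [S,S] (invalidations this op: 0; running total: 0)
Op 7: C0 read [C0 read: already in S, no change] -> [S,S] (invalidations this op: 0; running total: 0)
Op 8: C0 read [C0 read: already in S, no change] -> [S,S] (invalidations this op: 0; running total: 0)
Op 9: C1 write [C1 write: invalidate ['C0=S'] -> C1=M] -> [I,M] (invalidations this op: 1; running total: 1)
Op 10: C1 read [C1 read: already in M, no change] -> [I,M] (invalidations this op: 0; running total: 1)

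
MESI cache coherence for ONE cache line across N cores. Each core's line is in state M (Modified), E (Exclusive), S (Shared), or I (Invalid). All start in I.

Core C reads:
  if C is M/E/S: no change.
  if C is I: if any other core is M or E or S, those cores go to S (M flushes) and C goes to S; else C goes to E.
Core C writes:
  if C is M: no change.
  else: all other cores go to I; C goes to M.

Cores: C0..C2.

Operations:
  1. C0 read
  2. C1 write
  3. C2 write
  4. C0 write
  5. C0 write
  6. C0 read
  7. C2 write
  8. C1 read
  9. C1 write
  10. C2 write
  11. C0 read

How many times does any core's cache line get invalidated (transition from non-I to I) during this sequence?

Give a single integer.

Answer: 6

Derivation:
Op 1: C0 read [C0 read from I: no other sharers -> C0=E (exclusive)] -> [E,I,I] (invalidations this op: 0; running total: 0)
Op 2: C1 write [C1 write: invalidate ['C0=E'] -> C1=M] -> [I,M,I] (invalidations this op: 1; running total: 1)
Op 3: C2 write [C2 write: invalidate ['C1=M'] -> C2=M] -> [I,I,M] (invalidations this op: 1; running total: 2)
Op 4: C0 write [C0 write: invalidate ['C2=M'] -> C0=M] -> [M,I,I] (invalidations this op: 1; running total: 3)
Op 5: C0 write [C0 write: already M (modified), no change] -> [M,I,I] (invalidations this op: 0; running total: 3)
Op 6: C0 read [C0 read: already in M, no change] -> [M,I,I] (invalidations this op: 0; running total: 3)
Op 7: C2 write [C2 write: invalidate ['C0=M'] -> C2=M] -> [I,I,M] (invalidations this op: 1; running total: 4)
Op 8: C1 read [C1 read from I: others=['C2=M'] -> C1=S, others downsized to S] -> [I,S,S] (invalidations this op: 0; running total: 4)
Op 9: C1 write [C1 write: invalidate ['C2=S'] -> C1=M] -> [I,M,I] (invalidations this op: 1; running total: 5)
Op 10: C2 write [C2 write: invalidate ['C1=M'] -> C2=M] -> [I,I,M] (invalidations this op: 1; running total: 6)
Op 11: C0 read [C0 read from I: others=['C2=M'] -> C0=S, others downsized to S] -> [S,I,S] (invalidations this op: 0; running total: 6)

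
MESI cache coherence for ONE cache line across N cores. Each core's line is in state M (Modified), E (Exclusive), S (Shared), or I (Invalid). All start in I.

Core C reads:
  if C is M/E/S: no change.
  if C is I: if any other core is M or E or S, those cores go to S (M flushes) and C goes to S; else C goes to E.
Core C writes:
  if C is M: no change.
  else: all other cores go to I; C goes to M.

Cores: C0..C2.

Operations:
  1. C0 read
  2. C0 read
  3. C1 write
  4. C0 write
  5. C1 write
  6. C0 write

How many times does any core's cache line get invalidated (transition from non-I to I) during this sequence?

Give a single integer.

Answer: 4

Derivation:
Op 1: C0 read [C0 read from I: no other sharers -> C0=E (exclusive)] -> [E,I,I] (invalidations this op: 0; running total: 0)
Op 2: C0 read [C0 read: already in E, no change] -> [E,I,I] (invalidations this op: 0; running total: 0)
Op 3: C1 write [C1 write: invalidate ['C0=E'] -> C1=M] -> [I,M,I] (invalidations this op: 1; running total: 1)
Op 4: C0 write [C0 write: invalidate ['C1=M'] -> C0=M] -> [M,I,I] (invalidations this op: 1; running total: 2)
Op 5: C1 write [C1 write: invalidate ['C0=M'] -> C1=M] -> [I,M,I] (invalidations this op: 1; running total: 3)
Op 6: C0 write [C0 write: invalidate ['C1=M'] -> C0=M] -> [M,I,I] (invalidations this op: 1; running total: 4)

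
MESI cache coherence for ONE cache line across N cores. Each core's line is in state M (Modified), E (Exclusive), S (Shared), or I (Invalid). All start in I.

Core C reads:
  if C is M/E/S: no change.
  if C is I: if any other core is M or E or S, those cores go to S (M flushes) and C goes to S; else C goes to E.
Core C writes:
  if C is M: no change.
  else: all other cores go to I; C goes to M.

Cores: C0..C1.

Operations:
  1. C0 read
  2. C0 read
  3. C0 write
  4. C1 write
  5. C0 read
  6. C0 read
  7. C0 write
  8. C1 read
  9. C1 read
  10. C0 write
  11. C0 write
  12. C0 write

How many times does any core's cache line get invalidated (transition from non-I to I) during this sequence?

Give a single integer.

Op 1: C0 read [C0 read from I: no other sharers -> C0=E (exclusive)] -> [E,I] (invalidations this op: 0; running total: 0)
Op 2: C0 read [C0 read: already in E, no change] -> [E,I] (invalidations this op: 0; running total: 0)
Op 3: C0 write [C0 write: invalidate none -> C0=M] -> [M,I] (invalidations this op: 0; running total: 0)
Op 4: C1 write [C1 write: invalidate ['C0=M'] -> C1=M] -> [I,M] (invalidations this op: 1; running total: 1)
Op 5: C0 read [C0 read from I: others=['C1=M'] -> C0=S, others downsized to S] -> [S,S] (invalidations this op: 0; running total: 1)
Op 6: C0 read [C0 read: already in S, no change] -> [S,S] (invalidations this op: 0; running total: 1)
Op 7: C0 write [C0 write: invalidate ['C1=S'] -> C0=M] -> [M,I] (invalidations this op: 1; running total: 2)
Op 8: C1 read [C1 read from I: others=['C0=M'] -> C1=S, others downsized to S] -> [S,S] (invalidations this op: 0; running total: 2)
Op 9: C1 read [C1 read: already in S, no change] -> [S,S] (invalidations this op: 0; running total: 2)
Op 10: C0 write [C0 write: invalidate ['C1=S'] -> C0=M] -> [M,I] (invalidations this op: 1; running total: 3)
Op 11: C0 write [C0 write: already M (modified), no change] -> [M,I] (invalidations this op: 0; running total: 3)
Op 12: C0 write [C0 write: already M (modified), no change] -> [M,I] (invalidations this op: 0; running total: 3)

Answer: 3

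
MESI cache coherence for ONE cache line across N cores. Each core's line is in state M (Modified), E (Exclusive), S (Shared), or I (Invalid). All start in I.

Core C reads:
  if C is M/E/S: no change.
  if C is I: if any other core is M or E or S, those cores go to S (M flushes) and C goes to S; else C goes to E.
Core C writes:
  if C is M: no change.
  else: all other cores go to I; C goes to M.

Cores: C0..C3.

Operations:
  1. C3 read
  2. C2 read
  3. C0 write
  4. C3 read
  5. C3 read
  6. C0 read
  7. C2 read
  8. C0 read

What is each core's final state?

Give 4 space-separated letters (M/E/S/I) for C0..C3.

Op 1: C3 read [C3 read from I: no other sharers -> C3=E (exclusive)] -> [I,I,I,E]
Op 2: C2 read [C2 read from I: others=['C3=E'] -> C2=S, others downsized to S] -> [I,I,S,S]
Op 3: C0 write [C0 write: invalidate ['C2=S', 'C3=S'] -> C0=M] -> [M,I,I,I]
Op 4: C3 read [C3 read from I: others=['C0=M'] -> C3=S, others downsized to S] -> [S,I,I,S]
Op 5: C3 read [C3 read: already in S, no change] -> [S,I,I,S]
Op 6: C0 read [C0 read: already in S, no change] -> [S,I,I,S]
Op 7: C2 read [C2 read from I: others=['C0=S', 'C3=S'] -> C2=S, others downsized to S] -> [S,I,S,S]
Op 8: C0 read [C0 read: already in S, no change] -> [S,I,S,S]

Answer: S I S S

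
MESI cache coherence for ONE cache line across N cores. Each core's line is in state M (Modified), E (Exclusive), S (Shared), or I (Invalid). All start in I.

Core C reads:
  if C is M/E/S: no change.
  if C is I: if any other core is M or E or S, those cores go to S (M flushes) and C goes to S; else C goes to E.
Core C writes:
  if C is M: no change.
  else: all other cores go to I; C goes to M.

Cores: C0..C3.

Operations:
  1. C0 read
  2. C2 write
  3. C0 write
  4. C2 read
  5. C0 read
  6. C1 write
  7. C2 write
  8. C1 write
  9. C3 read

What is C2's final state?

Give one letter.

Answer: I

Derivation:
Op 1: C0 read [C0 read from I: no other sharers -> C0=E (exclusive)] -> [E,I,I,I]
Op 2: C2 write [C2 write: invalidate ['C0=E'] -> C2=M] -> [I,I,M,I]
Op 3: C0 write [C0 write: invalidate ['C2=M'] -> C0=M] -> [M,I,I,I]
Op 4: C2 read [C2 read from I: others=['C0=M'] -> C2=S, others downsized to S] -> [S,I,S,I]
Op 5: C0 read [C0 read: already in S, no change] -> [S,I,S,I]
Op 6: C1 write [C1 write: invalidate ['C0=S', 'C2=S'] -> C1=M] -> [I,M,I,I]
Op 7: C2 write [C2 write: invalidate ['C1=M'] -> C2=M] -> [I,I,M,I]
Op 8: C1 write [C1 write: invalidate ['C2=M'] -> C1=M] -> [I,M,I,I]
Op 9: C3 read [C3 read from I: others=['C1=M'] -> C3=S, others downsized to S] -> [I,S,I,S]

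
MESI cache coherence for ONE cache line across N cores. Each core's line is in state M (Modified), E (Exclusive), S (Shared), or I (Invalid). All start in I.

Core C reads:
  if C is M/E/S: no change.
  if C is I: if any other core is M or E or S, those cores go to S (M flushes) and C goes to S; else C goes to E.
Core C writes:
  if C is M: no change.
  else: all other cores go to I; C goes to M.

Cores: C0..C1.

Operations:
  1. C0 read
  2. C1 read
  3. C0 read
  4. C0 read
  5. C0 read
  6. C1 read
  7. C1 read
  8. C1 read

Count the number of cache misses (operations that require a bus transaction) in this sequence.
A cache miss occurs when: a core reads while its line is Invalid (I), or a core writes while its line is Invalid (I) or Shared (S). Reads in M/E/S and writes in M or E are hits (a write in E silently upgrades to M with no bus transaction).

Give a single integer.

Op 1: C0 read [C0 read from I: no other sharers -> C0=E (exclusive)] -> [E,I] [MISS #1: read from I]
Op 2: C1 read [C1 read from I: others=['C0=E'] -> C1=S, others downsized to S] -> [S,S] [MISS #2: read from I]
Op 3: C0 read [C0 read: already in S, no change] -> [S,S] [hit: read from S]
Op 4: C0 read [C0 read: already in S, no change] -> [S,S] [hit: read from S]
Op 5: C0 read [C0 read: already in S, no change] -> [S,S] [hit: read from S]
Op 6: C1 read [C1 read: already in S, no change] -> [S,S] [hit: read from S]
Op 7: C1 read [C1 read: already in S, no change] -> [S,S] [hit: read from S]
Op 8: C1 read [C1 read: already in S, no change] -> [S,S] [hit: read from S]

Answer: 2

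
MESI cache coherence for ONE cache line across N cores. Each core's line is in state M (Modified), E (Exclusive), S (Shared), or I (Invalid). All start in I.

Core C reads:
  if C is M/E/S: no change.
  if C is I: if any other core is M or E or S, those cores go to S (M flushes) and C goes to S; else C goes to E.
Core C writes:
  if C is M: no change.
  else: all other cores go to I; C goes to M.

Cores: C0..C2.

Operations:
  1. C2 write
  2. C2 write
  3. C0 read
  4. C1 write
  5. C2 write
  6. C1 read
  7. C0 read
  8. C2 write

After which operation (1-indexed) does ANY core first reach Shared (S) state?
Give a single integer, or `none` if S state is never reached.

Op 1: C2 write [C2 write: invalidate none -> C2=M] -> [I,I,M]
Op 2: C2 write [C2 write: already M (modified), no change] -> [I,I,M]
Op 3: C0 read [C0 read from I: others=['C2=M'] -> C0=S, others downsized to S] -> [S,I,S]
  -> First S state at op 3; remaining ops need not be traced.

Answer: 3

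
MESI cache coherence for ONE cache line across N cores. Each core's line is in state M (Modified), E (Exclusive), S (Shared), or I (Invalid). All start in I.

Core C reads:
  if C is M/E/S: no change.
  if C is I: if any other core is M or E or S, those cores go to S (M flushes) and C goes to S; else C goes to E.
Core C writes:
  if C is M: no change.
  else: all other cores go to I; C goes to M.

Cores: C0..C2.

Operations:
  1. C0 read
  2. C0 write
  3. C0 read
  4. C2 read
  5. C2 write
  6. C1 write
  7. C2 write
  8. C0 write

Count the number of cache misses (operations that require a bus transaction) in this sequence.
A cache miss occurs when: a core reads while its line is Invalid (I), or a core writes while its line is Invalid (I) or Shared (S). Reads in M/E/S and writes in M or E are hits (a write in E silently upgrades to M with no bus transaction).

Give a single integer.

Answer: 6

Derivation:
Op 1: C0 read [C0 read from I: no other sharers -> C0=E (exclusive)] -> [E,I,I] [MISS #1: read from I]
Op 2: C0 write [C0 write: invalidate none -> C0=M] -> [M,I,I] [hit: write from E is a silent E->M upgrade, no bus transaction]
Op 3: C0 read [C0 read: already in M, no change] -> [M,I,I] [hit: read from M]
Op 4: C2 read [C2 read from I: others=['C0=M'] -> C2=S, others downsized to S] -> [S,I,S] [MISS #2: read from I]
Op 5: C2 write [C2 write: invalidate ['C0=S'] -> C2=M] -> [I,I,M] [MISS #3: write from S]
Op 6: C1 write [C1 write: invalidate ['C2=M'] -> C1=M] -> [I,M,I] [MISS #4: write from I]
Op 7: C2 write [C2 write: invalidate ['C1=M'] -> C2=M] -> [I,I,M] [MISS #5: write from I]
Op 8: C0 write [C0 write: invalidate ['C2=M'] -> C0=M] -> [M,I,I] [MISS #6: write from I]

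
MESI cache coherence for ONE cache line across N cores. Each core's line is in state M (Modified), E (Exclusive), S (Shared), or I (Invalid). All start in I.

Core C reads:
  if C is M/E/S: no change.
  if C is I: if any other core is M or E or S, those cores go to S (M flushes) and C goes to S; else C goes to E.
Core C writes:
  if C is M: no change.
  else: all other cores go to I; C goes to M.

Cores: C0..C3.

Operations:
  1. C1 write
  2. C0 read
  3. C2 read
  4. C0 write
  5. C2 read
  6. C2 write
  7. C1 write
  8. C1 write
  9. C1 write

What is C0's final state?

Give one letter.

Answer: I

Derivation:
Op 1: C1 write [C1 write: invalidate none -> C1=M] -> [I,M,I,I]
Op 2: C0 read [C0 read from I: others=['C1=M'] -> C0=S, others downsized to S] -> [S,S,I,I]
Op 3: C2 read [C2 read from I: others=['C0=S', 'C1=S'] -> C2=S, others downsized to S] -> [S,S,S,I]
Op 4: C0 write [C0 write: invalidate ['C1=S', 'C2=S'] -> C0=M] -> [M,I,I,I]
Op 5: C2 read [C2 read from I: others=['C0=M'] -> C2=S, others downsized to S] -> [S,I,S,I]
Op 6: C2 write [C2 write: invalidate ['C0=S'] -> C2=M] -> [I,I,M,I]
Op 7: C1 write [C1 write: invalidate ['C2=M'] -> C1=M] -> [I,M,I,I]
Op 8: C1 write [C1 write: already M (modified), no change] -> [I,M,I,I]
Op 9: C1 write [C1 write: already M (modified), no change] -> [I,M,I,I]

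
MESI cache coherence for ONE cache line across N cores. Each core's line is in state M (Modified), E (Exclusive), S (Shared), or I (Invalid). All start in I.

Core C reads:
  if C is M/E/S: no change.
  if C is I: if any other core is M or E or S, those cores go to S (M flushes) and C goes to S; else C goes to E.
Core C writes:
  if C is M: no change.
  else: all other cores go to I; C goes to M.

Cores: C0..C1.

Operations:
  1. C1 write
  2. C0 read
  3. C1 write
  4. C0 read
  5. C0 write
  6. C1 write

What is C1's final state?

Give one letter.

Op 1: C1 write [C1 write: invalidate none -> C1=M] -> [I,M]
Op 2: C0 read [C0 read from I: others=['C1=M'] -> C0=S, others downsized to S] -> [S,S]
Op 3: C1 write [C1 write: invalidate ['C0=S'] -> C1=M] -> [I,M]
Op 4: C0 read [C0 read from I: others=['C1=M'] -> C0=S, others downsized to S] -> [S,S]
Op 5: C0 write [C0 write: invalidate ['C1=S'] -> C0=M] -> [M,I]
Op 6: C1 write [C1 write: invalidate ['C0=M'] -> C1=M] -> [I,M]

Answer: M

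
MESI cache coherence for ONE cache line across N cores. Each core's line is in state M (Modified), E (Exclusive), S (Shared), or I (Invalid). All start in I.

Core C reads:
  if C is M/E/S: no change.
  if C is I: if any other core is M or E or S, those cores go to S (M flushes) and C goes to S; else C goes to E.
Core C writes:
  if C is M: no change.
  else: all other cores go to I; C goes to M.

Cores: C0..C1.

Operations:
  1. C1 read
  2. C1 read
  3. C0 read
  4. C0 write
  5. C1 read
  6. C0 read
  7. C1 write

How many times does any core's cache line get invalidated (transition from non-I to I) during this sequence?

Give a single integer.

Op 1: C1 read [C1 read from I: no other sharers -> C1=E (exclusive)] -> [I,E] (invalidations this op: 0; running total: 0)
Op 2: C1 read [C1 read: already in E, no change] -> [I,E] (invalidations this op: 0; running total: 0)
Op 3: C0 read [C0 read from I: others=['C1=E'] -> C0=S, others downsized to S] -> [S,S] (invalidations this op: 0; running total: 0)
Op 4: C0 write [C0 write: invalidate ['C1=S'] -> C0=M] -> [M,I] (invalidations this op: 1; running total: 1)
Op 5: C1 read [C1 read from I: others=['C0=M'] -> C1=S, others downsized to S] -> [S,S] (invalidations this op: 0; running total: 1)
Op 6: C0 read [C0 read: already in S, no change] -> [S,S] (invalidations this op: 0; running total: 1)
Op 7: C1 write [C1 write: invalidate ['C0=S'] -> C1=M] -> [I,M] (invalidations this op: 1; running total: 2)

Answer: 2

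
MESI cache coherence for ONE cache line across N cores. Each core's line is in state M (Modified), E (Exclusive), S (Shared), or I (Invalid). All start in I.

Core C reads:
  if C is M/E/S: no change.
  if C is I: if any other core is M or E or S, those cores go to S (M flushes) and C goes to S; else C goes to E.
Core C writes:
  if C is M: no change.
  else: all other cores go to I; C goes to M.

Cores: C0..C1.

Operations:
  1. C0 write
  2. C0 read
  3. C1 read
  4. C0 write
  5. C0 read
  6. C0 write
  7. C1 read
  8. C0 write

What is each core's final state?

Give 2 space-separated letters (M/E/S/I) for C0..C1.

Answer: M I

Derivation:
Op 1: C0 write [C0 write: invalidate none -> C0=M] -> [M,I]
Op 2: C0 read [C0 read: already in M, no change] -> [M,I]
Op 3: C1 read [C1 read from I: others=['C0=M'] -> C1=S, others downsized to S] -> [S,S]
Op 4: C0 write [C0 write: invalidate ['C1=S'] -> C0=M] -> [M,I]
Op 5: C0 read [C0 read: already in M, no change] -> [M,I]
Op 6: C0 write [C0 write: already M (modified), no change] -> [M,I]
Op 7: C1 read [C1 read from I: others=['C0=M'] -> C1=S, others downsized to S] -> [S,S]
Op 8: C0 write [C0 write: invalidate ['C1=S'] -> C0=M] -> [M,I]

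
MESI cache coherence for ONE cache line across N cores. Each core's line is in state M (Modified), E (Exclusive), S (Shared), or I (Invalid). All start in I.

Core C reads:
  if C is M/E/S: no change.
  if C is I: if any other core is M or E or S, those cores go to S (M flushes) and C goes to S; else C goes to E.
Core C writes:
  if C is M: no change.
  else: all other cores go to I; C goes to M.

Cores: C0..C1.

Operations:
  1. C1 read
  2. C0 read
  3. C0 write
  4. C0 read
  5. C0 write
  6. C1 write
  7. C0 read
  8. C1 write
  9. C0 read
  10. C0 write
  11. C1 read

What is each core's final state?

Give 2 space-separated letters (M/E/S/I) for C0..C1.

Answer: S S

Derivation:
Op 1: C1 read [C1 read from I: no other sharers -> C1=E (exclusive)] -> [I,E]
Op 2: C0 read [C0 read from I: others=['C1=E'] -> C0=S, others downsized to S] -> [S,S]
Op 3: C0 write [C0 write: invalidate ['C1=S'] -> C0=M] -> [M,I]
Op 4: C0 read [C0 read: already in M, no change] -> [M,I]
Op 5: C0 write [C0 write: already M (modified), no change] -> [M,I]
Op 6: C1 write [C1 write: invalidate ['C0=M'] -> C1=M] -> [I,M]
Op 7: C0 read [C0 read from I: others=['C1=M'] -> C0=S, others downsized to S] -> [S,S]
Op 8: C1 write [C1 write: invalidate ['C0=S'] -> C1=M] -> [I,M]
Op 9: C0 read [C0 read from I: others=['C1=M'] -> C0=S, others downsized to S] -> [S,S]
Op 10: C0 write [C0 write: invalidate ['C1=S'] -> C0=M] -> [M,I]
Op 11: C1 read [C1 read from I: others=['C0=M'] -> C1=S, others downsized to S] -> [S,S]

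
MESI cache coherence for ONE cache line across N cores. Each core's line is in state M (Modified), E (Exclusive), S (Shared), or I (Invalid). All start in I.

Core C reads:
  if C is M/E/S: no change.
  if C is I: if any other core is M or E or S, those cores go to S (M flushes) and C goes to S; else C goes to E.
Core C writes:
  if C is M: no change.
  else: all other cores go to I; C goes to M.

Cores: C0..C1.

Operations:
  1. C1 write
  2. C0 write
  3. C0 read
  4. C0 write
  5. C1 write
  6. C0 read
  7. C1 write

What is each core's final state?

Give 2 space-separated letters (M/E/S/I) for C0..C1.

Op 1: C1 write [C1 write: invalidate none -> C1=M] -> [I,M]
Op 2: C0 write [C0 write: invalidate ['C1=M'] -> C0=M] -> [M,I]
Op 3: C0 read [C0 read: already in M, no change] -> [M,I]
Op 4: C0 write [C0 write: already M (modified), no change] -> [M,I]
Op 5: C1 write [C1 write: invalidate ['C0=M'] -> C1=M] -> [I,M]
Op 6: C0 read [C0 read from I: others=['C1=M'] -> C0=S, others downsized to S] -> [S,S]
Op 7: C1 write [C1 write: invalidate ['C0=S'] -> C1=M] -> [I,M]

Answer: I M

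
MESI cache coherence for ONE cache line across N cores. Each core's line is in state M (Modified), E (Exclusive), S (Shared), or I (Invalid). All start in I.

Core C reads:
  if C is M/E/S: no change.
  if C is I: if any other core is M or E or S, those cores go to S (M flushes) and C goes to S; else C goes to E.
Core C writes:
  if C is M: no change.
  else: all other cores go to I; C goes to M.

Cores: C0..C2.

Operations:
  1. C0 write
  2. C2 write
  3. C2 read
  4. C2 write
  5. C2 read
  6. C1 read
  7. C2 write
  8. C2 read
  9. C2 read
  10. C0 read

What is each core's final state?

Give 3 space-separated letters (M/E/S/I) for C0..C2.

Answer: S I S

Derivation:
Op 1: C0 write [C0 write: invalidate none -> C0=M] -> [M,I,I]
Op 2: C2 write [C2 write: invalidate ['C0=M'] -> C2=M] -> [I,I,M]
Op 3: C2 read [C2 read: already in M, no change] -> [I,I,M]
Op 4: C2 write [C2 write: already M (modified), no change] -> [I,I,M]
Op 5: C2 read [C2 read: already in M, no change] -> [I,I,M]
Op 6: C1 read [C1 read from I: others=['C2=M'] -> C1=S, others downsized to S] -> [I,S,S]
Op 7: C2 write [C2 write: invalidate ['C1=S'] -> C2=M] -> [I,I,M]
Op 8: C2 read [C2 read: already in M, no change] -> [I,I,M]
Op 9: C2 read [C2 read: already in M, no change] -> [I,I,M]
Op 10: C0 read [C0 read from I: others=['C2=M'] -> C0=S, others downsized to S] -> [S,I,S]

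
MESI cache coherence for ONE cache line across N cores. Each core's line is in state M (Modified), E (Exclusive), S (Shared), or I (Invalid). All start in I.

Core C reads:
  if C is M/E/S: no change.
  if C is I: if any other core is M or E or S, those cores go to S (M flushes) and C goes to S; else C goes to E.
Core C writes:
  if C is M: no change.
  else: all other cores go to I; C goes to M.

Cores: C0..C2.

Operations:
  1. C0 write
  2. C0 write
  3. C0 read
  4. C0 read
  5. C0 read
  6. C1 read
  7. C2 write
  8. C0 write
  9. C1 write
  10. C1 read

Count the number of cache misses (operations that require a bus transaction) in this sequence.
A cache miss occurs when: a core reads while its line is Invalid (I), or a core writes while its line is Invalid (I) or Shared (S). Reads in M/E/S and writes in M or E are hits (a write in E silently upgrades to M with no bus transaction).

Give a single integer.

Answer: 5

Derivation:
Op 1: C0 write [C0 write: invalidate none -> C0=M] -> [M,I,I] [MISS #1: write from I]
Op 2: C0 write [C0 write: already M (modified), no change] -> [M,I,I] [hit: write from M]
Op 3: C0 read [C0 read: already in M, no change] -> [M,I,I] [hit: read from M]
Op 4: C0 read [C0 read: already in M, no change] -> [M,I,I] [hit: read from M]
Op 5: C0 read [C0 read: already in M, no change] -> [M,I,I] [hit: read from M]
Op 6: C1 read [C1 read from I: others=['C0=M'] -> C1=S, others downsized to S] -> [S,S,I] [MISS #2: read from I]
Op 7: C2 write [C2 write: invalidate ['C0=S', 'C1=S'] -> C2=M] -> [I,I,M] [MISS #3: write from I]
Op 8: C0 write [C0 write: invalidate ['C2=M'] -> C0=M] -> [M,I,I] [MISS #4: write from I]
Op 9: C1 write [C1 write: invalidate ['C0=M'] -> C1=M] -> [I,M,I] [MISS #5: write from I]
Op 10: C1 read [C1 read: already in M, no change] -> [I,M,I] [hit: read from M]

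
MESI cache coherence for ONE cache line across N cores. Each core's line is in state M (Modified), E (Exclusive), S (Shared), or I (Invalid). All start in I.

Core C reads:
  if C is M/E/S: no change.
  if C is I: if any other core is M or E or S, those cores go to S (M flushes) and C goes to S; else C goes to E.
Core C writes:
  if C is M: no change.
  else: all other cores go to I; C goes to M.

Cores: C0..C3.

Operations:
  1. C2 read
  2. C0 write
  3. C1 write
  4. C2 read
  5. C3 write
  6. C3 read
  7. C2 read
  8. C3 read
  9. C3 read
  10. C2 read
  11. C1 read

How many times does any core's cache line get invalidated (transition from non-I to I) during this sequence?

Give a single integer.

Op 1: C2 read [C2 read from I: no other sharers -> C2=E (exclusive)] -> [I,I,E,I] (invalidations this op: 0; running total: 0)
Op 2: C0 write [C0 write: invalidate ['C2=E'] -> C0=M] -> [M,I,I,I] (invalidations this op: 1; running total: 1)
Op 3: C1 write [C1 write: invalidate ['C0=M'] -> C1=M] -> [I,M,I,I] (invalidations this op: 1; running total: 2)
Op 4: C2 read [C2 read from I: others=['C1=M'] -> C2=S, others downsized to S] -> [I,S,S,I] (invalidations this op: 0; running total: 2)
Op 5: C3 write [C3 write: invalidate ['C1=S', 'C2=S'] -> C3=M] -> [I,I,I,M] (invalidations this op: 2; running total: 4)
Op 6: C3 read [C3 read: already in M, no change] -> [I,I,I,M] (invalidations this op: 0; running total: 4)
Op 7: C2 read [C2 read from I: others=['C3=M'] -> C2=S, others downsized to S] -> [I,I,S,S] (invalidations this op: 0; running total: 4)
Op 8: C3 read [C3 read: already in S, no change] -> [I,I,S,S] (invalidations this op: 0; running total: 4)
Op 9: C3 read [C3 read: already in S, no change] -> [I,I,S,S] (invalidations this op: 0; running total: 4)
Op 10: C2 read [C2 read: already in S, no change] -> [I,I,S,S] (invalidations this op: 0; running total: 4)
Op 11: C1 read [C1 read from I: others=['C2=S', 'C3=S'] -> C1=S, others downsized to S] -> [I,S,S,S] (invalidations this op: 0; running total: 4)

Answer: 4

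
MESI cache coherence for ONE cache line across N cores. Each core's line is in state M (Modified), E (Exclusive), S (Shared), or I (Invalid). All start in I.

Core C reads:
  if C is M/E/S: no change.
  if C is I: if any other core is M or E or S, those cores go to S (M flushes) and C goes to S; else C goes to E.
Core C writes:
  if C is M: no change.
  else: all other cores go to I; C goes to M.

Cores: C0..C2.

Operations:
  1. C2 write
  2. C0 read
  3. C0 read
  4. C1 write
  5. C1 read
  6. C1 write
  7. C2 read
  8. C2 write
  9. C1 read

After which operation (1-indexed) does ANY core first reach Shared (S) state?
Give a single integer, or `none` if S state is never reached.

Op 1: C2 write [C2 write: invalidate none -> C2=M] -> [I,I,M]
Op 2: C0 read [C0 read from I: others=['C2=M'] -> C0=S, others downsized to S] -> [S,I,S]
  -> First S state at op 2; remaining ops need not be traced.

Answer: 2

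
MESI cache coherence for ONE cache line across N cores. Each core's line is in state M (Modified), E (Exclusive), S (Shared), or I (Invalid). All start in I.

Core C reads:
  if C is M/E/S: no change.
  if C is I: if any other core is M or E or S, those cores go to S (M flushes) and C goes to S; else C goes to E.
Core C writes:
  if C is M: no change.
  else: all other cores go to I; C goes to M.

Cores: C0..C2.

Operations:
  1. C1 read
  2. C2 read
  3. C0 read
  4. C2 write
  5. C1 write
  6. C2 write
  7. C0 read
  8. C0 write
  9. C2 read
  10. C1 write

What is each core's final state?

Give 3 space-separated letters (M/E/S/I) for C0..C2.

Op 1: C1 read [C1 read from I: no other sharers -> C1=E (exclusive)] -> [I,E,I]
Op 2: C2 read [C2 read from I: others=['C1=E'] -> C2=S, others downsized to S] -> [I,S,S]
Op 3: C0 read [C0 read from I: others=['C1=S', 'C2=S'] -> C0=S, others downsized to S] -> [S,S,S]
Op 4: C2 write [C2 write: invalidate ['C0=S', 'C1=S'] -> C2=M] -> [I,I,M]
Op 5: C1 write [C1 write: invalidate ['C2=M'] -> C1=M] -> [I,M,I]
Op 6: C2 write [C2 write: invalidate ['C1=M'] -> C2=M] -> [I,I,M]
Op 7: C0 read [C0 read from I: others=['C2=M'] -> C0=S, others downsized to S] -> [S,I,S]
Op 8: C0 write [C0 write: invalidate ['C2=S'] -> C0=M] -> [M,I,I]
Op 9: C2 read [C2 read from I: others=['C0=M'] -> C2=S, others downsized to S] -> [S,I,S]
Op 10: C1 write [C1 write: invalidate ['C0=S', 'C2=S'] -> C1=M] -> [I,M,I]

Answer: I M I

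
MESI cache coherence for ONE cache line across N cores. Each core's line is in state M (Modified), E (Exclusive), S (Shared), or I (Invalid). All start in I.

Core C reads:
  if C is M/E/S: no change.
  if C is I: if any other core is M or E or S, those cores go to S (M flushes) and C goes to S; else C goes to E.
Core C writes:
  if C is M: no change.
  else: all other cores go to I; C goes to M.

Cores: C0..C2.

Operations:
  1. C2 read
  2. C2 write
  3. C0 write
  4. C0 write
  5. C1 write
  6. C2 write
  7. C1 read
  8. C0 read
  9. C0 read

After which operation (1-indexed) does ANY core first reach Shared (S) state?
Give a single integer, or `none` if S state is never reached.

Answer: 7

Derivation:
Op 1: C2 read [C2 read from I: no other sharers -> C2=E (exclusive)] -> [I,I,E]
Op 2: C2 write [C2 write: invalidate none -> C2=M] -> [I,I,M]
Op 3: C0 write [C0 write: invalidate ['C2=M'] -> C0=M] -> [M,I,I]
Op 4: C0 write [C0 write: already M (modified), no change] -> [M,I,I]
Op 5: C1 write [C1 write: invalidate ['C0=M'] -> C1=M] -> [I,M,I]
Op 6: C2 write [C2 write: invalidate ['C1=M'] -> C2=M] -> [I,I,M]
Op 7: C1 read [C1 read from I: others=['C2=M'] -> C1=S, others downsized to S] -> [I,S,S]
  -> First S state at op 7; remaining ops need not be traced.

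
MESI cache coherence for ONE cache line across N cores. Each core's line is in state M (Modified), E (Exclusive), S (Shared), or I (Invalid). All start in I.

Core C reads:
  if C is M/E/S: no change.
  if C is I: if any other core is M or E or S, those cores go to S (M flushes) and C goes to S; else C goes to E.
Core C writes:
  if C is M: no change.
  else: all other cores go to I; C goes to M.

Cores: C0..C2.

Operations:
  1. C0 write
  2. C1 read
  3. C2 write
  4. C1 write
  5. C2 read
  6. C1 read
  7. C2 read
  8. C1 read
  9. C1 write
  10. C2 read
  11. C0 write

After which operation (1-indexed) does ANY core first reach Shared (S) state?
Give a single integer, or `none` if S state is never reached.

Answer: 2

Derivation:
Op 1: C0 write [C0 write: invalidate none -> C0=M] -> [M,I,I]
Op 2: C1 read [C1 read from I: others=['C0=M'] -> C1=S, others downsized to S] -> [S,S,I]
  -> First S state at op 2; remaining ops need not be traced.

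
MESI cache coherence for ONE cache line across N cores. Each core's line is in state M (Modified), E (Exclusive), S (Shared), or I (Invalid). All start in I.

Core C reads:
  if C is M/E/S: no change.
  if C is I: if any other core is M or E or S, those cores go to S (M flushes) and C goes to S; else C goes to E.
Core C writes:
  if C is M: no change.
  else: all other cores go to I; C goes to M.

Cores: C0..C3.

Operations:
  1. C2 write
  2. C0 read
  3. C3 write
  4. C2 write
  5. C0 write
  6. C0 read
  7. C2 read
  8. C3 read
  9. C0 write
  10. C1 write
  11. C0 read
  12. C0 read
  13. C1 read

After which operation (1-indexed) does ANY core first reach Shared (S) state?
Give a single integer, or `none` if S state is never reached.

Op 1: C2 write [C2 write: invalidate none -> C2=M] -> [I,I,M,I]
Op 2: C0 read [C0 read from I: others=['C2=M'] -> C0=S, others downsized to S] -> [S,I,S,I]
  -> First S state at op 2; remaining ops need not be traced.

Answer: 2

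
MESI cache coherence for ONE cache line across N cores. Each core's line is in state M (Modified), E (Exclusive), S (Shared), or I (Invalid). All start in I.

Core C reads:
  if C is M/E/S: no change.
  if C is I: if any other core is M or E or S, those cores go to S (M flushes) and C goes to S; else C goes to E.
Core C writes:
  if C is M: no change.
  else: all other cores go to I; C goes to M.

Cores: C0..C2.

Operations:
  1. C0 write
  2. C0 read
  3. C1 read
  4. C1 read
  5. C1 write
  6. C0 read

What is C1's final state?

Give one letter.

Op 1: C0 write [C0 write: invalidate none -> C0=M] -> [M,I,I]
Op 2: C0 read [C0 read: already in M, no change] -> [M,I,I]
Op 3: C1 read [C1 read from I: others=['C0=M'] -> C1=S, others downsized to S] -> [S,S,I]
Op 4: C1 read [C1 read: already in S, no change] -> [S,S,I]
Op 5: C1 write [C1 write: invalidate ['C0=S'] -> C1=M] -> [I,M,I]
Op 6: C0 read [C0 read from I: others=['C1=M'] -> C0=S, others downsized to S] -> [S,S,I]

Answer: S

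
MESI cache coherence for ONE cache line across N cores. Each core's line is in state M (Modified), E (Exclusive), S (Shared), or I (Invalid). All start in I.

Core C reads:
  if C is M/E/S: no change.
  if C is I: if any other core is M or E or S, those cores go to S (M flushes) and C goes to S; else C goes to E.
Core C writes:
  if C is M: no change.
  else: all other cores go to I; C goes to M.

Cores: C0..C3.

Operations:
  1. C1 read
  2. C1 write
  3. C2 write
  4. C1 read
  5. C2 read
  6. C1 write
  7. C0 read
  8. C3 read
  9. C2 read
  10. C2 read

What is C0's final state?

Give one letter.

Op 1: C1 read [C1 read from I: no other sharers -> C1=E (exclusive)] -> [I,E,I,I]
Op 2: C1 write [C1 write: invalidate none -> C1=M] -> [I,M,I,I]
Op 3: C2 write [C2 write: invalidate ['C1=M'] -> C2=M] -> [I,I,M,I]
Op 4: C1 read [C1 read from I: others=['C2=M'] -> C1=S, others downsized to S] -> [I,S,S,I]
Op 5: C2 read [C2 read: already in S, no change] -> [I,S,S,I]
Op 6: C1 write [C1 write: invalidate ['C2=S'] -> C1=M] -> [I,M,I,I]
Op 7: C0 read [C0 read from I: others=['C1=M'] -> C0=S, others downsized to S] -> [S,S,I,I]
Op 8: C3 read [C3 read from I: others=['C0=S', 'C1=S'] -> C3=S, others downsized to S] -> [S,S,I,S]
Op 9: C2 read [C2 read from I: others=['C0=S', 'C1=S', 'C3=S'] -> C2=S, others downsized to S] -> [S,S,S,S]
Op 10: C2 read [C2 read: already in S, no change] -> [S,S,S,S]

Answer: S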